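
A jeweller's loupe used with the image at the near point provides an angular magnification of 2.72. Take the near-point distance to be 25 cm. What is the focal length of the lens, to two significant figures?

15 cm

For the image at the near point, M = 1 + D/f.
f = D/(M - 1) = 25/(2.72 - 1) = 14.535 cm.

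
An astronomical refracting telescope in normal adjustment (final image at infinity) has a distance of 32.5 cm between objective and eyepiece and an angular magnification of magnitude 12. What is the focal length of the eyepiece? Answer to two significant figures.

In normal adjustment the tube length equals f_obj + f_eye and |M| = f_obj/f_eye.
So f_obj = 12 f_eye and 12 f_eye + f_eye = 32.5 cm, giving f_eye = 32.5/13 = 2.500 cm and f_obj = 30.000 cm.

2.5 cm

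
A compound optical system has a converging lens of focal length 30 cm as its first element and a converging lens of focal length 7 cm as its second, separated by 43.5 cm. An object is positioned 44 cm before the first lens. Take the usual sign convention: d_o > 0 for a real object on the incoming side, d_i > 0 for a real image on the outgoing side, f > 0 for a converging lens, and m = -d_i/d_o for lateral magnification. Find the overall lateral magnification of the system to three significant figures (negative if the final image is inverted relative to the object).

-0.260

Applying the thin-lens equation to the first lens, 1/30 = 1/44 + 1/d_i1, which gives d_i1 = 94.286 cm.
Its lateral magnification is m_1 = -d_i1/d_o1 = -(94.286)/44 = -2.1429.
This image would form 94.286 cm past lens 1, i.e. 50.786 cm beyond lens 2, so it is a virtual object for lens 2: d_o2 = 43.5 - 94.286 = -50.786 cm.
Applying the thin-lens equation again with f_2 = 7 cm and d_o2 = -50.786 cm gives d_i2 = 6.152 cm.
m_2 = -(6.152)/(-50.786) = 0.1211.
Overall magnification: m = m_1 m_2 = -0.2596.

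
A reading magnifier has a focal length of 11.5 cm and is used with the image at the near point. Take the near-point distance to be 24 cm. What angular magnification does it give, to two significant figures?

3.1

M = 1 + D/f = 1 + 24/11.5 = 3.087.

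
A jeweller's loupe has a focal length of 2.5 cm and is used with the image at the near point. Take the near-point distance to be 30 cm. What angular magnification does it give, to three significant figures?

13.0

M = 1 + D/f = 1 + 30/2.5 = 13.000.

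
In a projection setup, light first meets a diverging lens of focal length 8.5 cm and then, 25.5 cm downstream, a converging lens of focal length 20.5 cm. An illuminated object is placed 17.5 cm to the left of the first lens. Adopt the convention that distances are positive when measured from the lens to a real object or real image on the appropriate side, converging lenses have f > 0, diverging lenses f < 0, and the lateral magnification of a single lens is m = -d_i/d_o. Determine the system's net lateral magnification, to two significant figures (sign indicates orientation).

Applying the thin-lens equation to the first lens, 1/(-8.5) = 1/17.5 + 1/d_i1, which gives d_i1 = -5.721 cm.
Its lateral magnification is m_1 = -d_i1/d_o1 = -(-5.721)/17.5 = 0.3269.
The intermediate image is virtual, 5.721 cm to the left of lens 1, so d_o2 = L - d_i1 = 25.5 - (-5.721) = 31.221 cm.
Applying the thin-lens equation again with f_2 = 20.5 cm and d_o2 = 31.221 cm gives d_i2 = 59.698 cm.
m_2 = -(59.698)/(31.221) = -1.9121.
The system's lateral magnification is m_1 m_2 = (0.3269)(-1.9121) = -0.6251.

-0.63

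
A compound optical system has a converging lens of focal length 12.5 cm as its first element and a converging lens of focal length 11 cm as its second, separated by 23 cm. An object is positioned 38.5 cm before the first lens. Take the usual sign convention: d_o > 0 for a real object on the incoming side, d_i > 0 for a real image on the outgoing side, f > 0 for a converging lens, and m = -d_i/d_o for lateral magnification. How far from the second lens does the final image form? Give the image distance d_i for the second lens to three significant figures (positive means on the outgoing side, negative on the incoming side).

-7.59 cm

First lens: d_i1 = 1/(1/12.5 - 1/38.5) = 18.510 cm.
Object distance for lens 2: d_o2 = 23 - 18.510 = 4.490 cm.
Second lens: d_i2 = 1/(1/11 - 1/(4.490)) = -7.588 cm.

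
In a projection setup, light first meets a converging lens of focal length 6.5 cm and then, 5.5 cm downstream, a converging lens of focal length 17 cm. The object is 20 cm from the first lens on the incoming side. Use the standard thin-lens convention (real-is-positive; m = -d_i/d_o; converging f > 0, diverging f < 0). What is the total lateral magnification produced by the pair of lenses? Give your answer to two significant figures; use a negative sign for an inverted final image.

Lens 1: 1/d_i1 = 1/f_1 - 1/d_o1 = 1/6.5 - 1/20 = 0.10385 cm^-1, so d_i1 = 9.630 cm.
m_1 = -(9.630)/20 = -0.4815.
This image would form 9.630 cm past lens 1, i.e. 4.130 cm beyond lens 2, so it is a virtual object for lens 2: d_o2 = 5.5 - 9.630 = -4.130 cm.
Lens 2: 1/d_i2 = 1/f_2 - 1/d_o2 = 1/17 - 1/(-4.130) = 0.30098 cm^-1, so d_i2 = 3.323 cm.
m_2 = -(3.323)/(-4.130) = 0.8046.
Total m = m_1 x m_2 = (-0.4815)(0.8046) = -0.3874.

-0.39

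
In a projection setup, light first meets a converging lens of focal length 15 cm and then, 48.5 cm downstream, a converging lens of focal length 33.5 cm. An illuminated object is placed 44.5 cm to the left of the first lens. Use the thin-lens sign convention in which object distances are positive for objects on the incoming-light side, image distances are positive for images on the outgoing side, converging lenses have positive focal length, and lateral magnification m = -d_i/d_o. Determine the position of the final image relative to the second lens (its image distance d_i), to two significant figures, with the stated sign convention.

First lens: d_i1 = 1/(1/15 - 1/44.5) = 22.627 cm.
That image sits 25.873 cm in front of the second lens, so d_o2 = 25.873 cm.
Second lens: d_i2 = 1/(1/33.5 - 1/(25.873)) = -113.639 cm.

-110 cm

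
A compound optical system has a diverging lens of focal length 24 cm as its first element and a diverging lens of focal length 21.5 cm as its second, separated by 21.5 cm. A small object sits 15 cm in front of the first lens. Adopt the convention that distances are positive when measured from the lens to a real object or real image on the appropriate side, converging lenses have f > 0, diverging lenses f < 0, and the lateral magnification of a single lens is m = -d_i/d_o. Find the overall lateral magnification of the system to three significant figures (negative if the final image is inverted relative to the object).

0.253

Lens 1: 1/d_i1 = 1/f_1 - 1/d_o1 = 1/(-24) - 1/15 = -0.10833 cm^-1, so d_i1 = -9.231 cm.
m_1 = -(-9.231)/15 = 0.6154.
The intermediate image is virtual, 9.231 cm to the left of lens 1, so d_o2 = L - d_i1 = 21.5 - (-9.231) = 30.731 cm.
Lens 2: 1/d_i2 = 1/f_2 - 1/d_o2 = 1/(-21.5) - 1/(30.731) = -0.07905 cm^-1, so d_i2 = -12.650 cm.
m_2 = -(-12.650)/(30.731) = 0.4116.
Overall magnification: m = m_1 m_2 = 0.2533.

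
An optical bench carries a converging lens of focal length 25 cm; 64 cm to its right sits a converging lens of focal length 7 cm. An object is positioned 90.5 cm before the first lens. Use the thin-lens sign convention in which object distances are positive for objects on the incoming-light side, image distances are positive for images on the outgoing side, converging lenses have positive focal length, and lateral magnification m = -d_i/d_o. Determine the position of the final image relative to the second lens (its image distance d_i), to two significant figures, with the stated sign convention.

Lens 1: 1/d_i1 = 1/f_1 - 1/d_o1 = 1/25 - 1/90.5 = 0.02895 cm^-1, so d_i1 = 34.542 cm.
Object distance for lens 2: d_o2 = 64 - 34.542 = 29.458 cm.
Lens 2: 1/d_i2 = 1/f_2 - 1/d_o2 = 1/7 - 1/(29.458) = 0.10891 cm^-1, so d_i2 = 9.182 cm.

9.2 cm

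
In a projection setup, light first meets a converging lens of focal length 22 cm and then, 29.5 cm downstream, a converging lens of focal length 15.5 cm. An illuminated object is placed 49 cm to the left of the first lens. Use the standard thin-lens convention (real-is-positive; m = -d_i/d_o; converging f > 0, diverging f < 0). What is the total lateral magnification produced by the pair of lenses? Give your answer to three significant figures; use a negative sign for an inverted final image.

Applying the thin-lens equation to the first lens, 1/22 = 1/49 + 1/d_i1, which gives d_i1 = 39.926 cm.
Its lateral magnification is m_1 = -d_i1/d_o1 = -(39.926)/49 = -0.8148.
Since 39.926 cm > 29.5 cm, the first image lies past the second lens and serves as a virtual object: d_o2 = L - d_i1 = -10.426 cm.
Applying the thin-lens equation again with f_2 = 15.5 cm and d_o2 = -10.426 cm gives d_i2 = 6.233 cm.
m_2 = -(6.233)/(-10.426) = 0.5979.
Total m = m_1 x m_2 = (-0.8148)(0.5979) = -0.4871.

-0.487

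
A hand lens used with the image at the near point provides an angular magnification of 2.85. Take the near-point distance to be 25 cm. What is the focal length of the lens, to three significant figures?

For the image at the near point, M = 1 + D/f.
f = D/(M - 1) = 25/(2.85 - 1) = 13.514 cm.

13.5 cm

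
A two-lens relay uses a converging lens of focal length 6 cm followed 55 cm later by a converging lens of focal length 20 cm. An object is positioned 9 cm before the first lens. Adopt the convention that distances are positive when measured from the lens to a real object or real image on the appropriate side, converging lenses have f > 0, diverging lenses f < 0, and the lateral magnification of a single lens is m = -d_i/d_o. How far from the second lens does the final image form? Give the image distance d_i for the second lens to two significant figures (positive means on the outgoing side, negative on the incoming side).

44 cm

Lens 1: 1/d_i1 = 1/f_1 - 1/d_o1 = 1/6 - 1/9 = 0.05556 cm^-1, so d_i1 = 18.000 cm.
That image sits 37.000 cm in front of the second lens, so d_o2 = 37.000 cm.
Lens 2: 1/d_i2 = 1/f_2 - 1/d_o2 = 1/20 - 1/(37.000) = 0.02297 cm^-1, so d_i2 = 43.529 cm.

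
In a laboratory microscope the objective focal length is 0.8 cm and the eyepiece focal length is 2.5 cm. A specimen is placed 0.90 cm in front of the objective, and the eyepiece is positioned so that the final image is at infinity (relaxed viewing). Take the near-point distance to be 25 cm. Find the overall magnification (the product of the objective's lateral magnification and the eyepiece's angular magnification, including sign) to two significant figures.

-80

Objective: 1/d_i = 1/f_obj - 1/d_o = 1/0.8 - 1/0.90 = 0.13889 cm^-1, so d_i = 7.200 cm.
m_obj = -d_i/d_o = -7.200/0.90 = -8.000.
Eyepiece angular magnification (image at infinity): M_eye = D/f_e = 25/2.5 = 10.000.
Overall M = m_obj x M_eye = (-8.000)(10.000) = -80.00.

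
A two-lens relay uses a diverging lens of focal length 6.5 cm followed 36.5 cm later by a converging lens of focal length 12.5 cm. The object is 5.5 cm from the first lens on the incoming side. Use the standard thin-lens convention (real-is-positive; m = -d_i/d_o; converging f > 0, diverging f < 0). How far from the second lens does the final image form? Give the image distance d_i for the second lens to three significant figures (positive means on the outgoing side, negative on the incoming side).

Applying the thin-lens equation to the first lens, 1/(-6.5) = 1/5.5 + 1/d_i1, which gives d_i1 = -2.979 cm.
The intermediate image is virtual, 2.979 cm to the left of lens 1, so d_o2 = L - d_i1 = 36.5 - (-2.979) = 39.479 cm.
Applying the thin-lens equation again with f_2 = 12.5 cm and d_o2 = 39.479 cm gives d_i2 = 18.292 cm.

18.3 cm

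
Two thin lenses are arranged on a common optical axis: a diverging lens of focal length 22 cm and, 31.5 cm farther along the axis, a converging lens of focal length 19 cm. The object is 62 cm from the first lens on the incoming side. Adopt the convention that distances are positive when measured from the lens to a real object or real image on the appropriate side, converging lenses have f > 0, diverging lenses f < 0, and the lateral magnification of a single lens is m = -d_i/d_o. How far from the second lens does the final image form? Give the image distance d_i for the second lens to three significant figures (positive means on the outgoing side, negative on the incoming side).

31.6 cm

Applying the thin-lens equation to the first lens, 1/(-22) = 1/62 + 1/d_i1, which gives d_i1 = -16.238 cm.
The intermediate image is virtual, 16.238 cm to the left of lens 1, so d_o2 = L - d_i1 = 31.5 - (-16.238) = 47.738 cm.
Applying the thin-lens equation again with f_2 = 19 cm and d_o2 = 47.738 cm gives d_i2 = 31.562 cm.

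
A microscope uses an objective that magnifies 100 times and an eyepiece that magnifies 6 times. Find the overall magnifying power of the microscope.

The overall magnification of a compound microscope is the product of the objective and eyepiece magnifications:
M = M_obj x M_eye = 100 x 6 = 600.

600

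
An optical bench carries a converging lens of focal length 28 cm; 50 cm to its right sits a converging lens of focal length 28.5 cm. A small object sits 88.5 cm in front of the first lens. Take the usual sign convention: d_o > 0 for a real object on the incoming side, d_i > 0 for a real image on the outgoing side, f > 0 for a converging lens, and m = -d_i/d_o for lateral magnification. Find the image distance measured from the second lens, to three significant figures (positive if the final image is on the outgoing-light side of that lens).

Lens 1: 1/d_i1 = 1/f_1 - 1/d_o1 = 1/28 - 1/88.5 = 0.02441 cm^-1, so d_i1 = 40.959 cm.
Object distance for lens 2: d_o2 = 50 - 40.959 = 9.041 cm.
Lens 2: 1/d_i2 = 1/f_2 - 1/d_o2 = 1/28.5 - 1/(9.041) = -0.07552 cm^-1, so d_i2 = -13.242 cm.

-13.2 cm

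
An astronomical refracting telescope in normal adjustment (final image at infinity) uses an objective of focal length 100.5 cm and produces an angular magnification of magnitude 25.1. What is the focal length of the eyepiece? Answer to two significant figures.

|M| = f_obj/f_eye, so f_eye = f_obj/|M| = 100.5/25.1 = 4.004 cm.

4.0 cm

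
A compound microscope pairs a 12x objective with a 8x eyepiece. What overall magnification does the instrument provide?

The overall magnification of a compound microscope is the product of the objective and eyepiece magnifications:
M = M_obj x M_eye = 12 x 8 = 96.

96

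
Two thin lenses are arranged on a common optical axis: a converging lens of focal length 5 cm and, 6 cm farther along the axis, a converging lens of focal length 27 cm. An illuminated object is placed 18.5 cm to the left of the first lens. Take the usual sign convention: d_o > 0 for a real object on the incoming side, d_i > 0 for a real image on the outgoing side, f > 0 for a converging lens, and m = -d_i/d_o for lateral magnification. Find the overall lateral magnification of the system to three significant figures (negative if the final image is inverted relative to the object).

First lens: d_i1 = 1/(1/5 - 1/18.5) = 6.852 cm.
m_1 = -(6.852)/18.5 = -0.3704.
This image would form 6.852 cm past lens 1, i.e. 0.852 cm beyond lens 2, so it is a virtual object for lens 2: d_o2 = 6 - 6.852 = -0.852 cm.
Second lens: d_i2 = 1/(1/27 - 1/(-0.852)) = 0.826 cm.
m_2 = -(0.826)/(-0.852) = 0.9694.
The system's lateral magnification is m_1 m_2 = (-0.3704)(0.9694) = -0.3590.

-0.359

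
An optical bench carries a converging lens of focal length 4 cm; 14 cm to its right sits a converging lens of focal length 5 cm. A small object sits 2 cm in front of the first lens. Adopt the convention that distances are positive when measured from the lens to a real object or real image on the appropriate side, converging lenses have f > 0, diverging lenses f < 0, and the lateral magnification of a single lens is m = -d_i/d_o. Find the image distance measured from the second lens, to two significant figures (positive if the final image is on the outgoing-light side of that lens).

6.9 cm

Lens 1: 1/d_i1 = 1/f_1 - 1/d_o1 = 1/4 - 1/2 = -0.25000 cm^-1, so d_i1 = -4.000 cm.
With d_i1 < 0 the first image is virtual and lies on the object side; the object distance for lens 2 is d_o2 = 14 - (-4.000) = 18.000 cm.
Lens 2: 1/d_i2 = 1/f_2 - 1/d_o2 = 1/5 - 1/(18.000) = 0.14444 cm^-1, so d_i2 = 6.923 cm.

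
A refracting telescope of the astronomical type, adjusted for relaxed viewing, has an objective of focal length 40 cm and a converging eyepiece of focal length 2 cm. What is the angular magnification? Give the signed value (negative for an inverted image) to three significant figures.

M = -f_obj/f_eye = -40/(2) = -20.000.

-20.0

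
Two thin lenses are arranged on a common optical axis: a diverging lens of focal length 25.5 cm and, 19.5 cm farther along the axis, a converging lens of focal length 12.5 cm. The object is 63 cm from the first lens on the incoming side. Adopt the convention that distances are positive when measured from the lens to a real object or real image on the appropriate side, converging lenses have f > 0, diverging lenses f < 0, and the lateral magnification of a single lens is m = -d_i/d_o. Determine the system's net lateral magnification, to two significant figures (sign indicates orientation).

-0.14

First lens: d_i1 = 1/(1/(-25.5) - 1/63) = -18.153 cm.
m_1 = -(-18.153)/63 = 0.2881.
The intermediate image is virtual, 18.153 cm to the left of lens 1, so d_o2 = L - d_i1 = 19.5 - (-18.153) = 37.653 cm.
Second lens: d_i2 = 1/(1/12.5 - 1/(37.653)) = 18.712 cm.
m_2 = -(18.712)/(37.653) = -0.4970.
Overall magnification: m = m_1 m_2 = -0.1432.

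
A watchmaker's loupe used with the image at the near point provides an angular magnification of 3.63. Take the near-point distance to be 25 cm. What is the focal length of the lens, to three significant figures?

9.51 cm

For the image at the near point, M = 1 + D/f.
f = D/(M - 1) = 25/(3.63 - 1) = 9.506 cm.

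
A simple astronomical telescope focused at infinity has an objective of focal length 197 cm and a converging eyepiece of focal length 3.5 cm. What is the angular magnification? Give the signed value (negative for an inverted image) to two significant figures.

M = -f_obj/f_eye = -197/(3.5) = -56.286.

-56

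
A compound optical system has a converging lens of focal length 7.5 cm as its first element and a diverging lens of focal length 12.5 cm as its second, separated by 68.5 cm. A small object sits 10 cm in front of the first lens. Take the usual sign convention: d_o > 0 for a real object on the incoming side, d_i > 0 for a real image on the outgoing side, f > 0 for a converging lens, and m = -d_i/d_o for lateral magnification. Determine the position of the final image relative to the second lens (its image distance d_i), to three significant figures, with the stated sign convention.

Lens 1: 1/d_i1 = 1/f_1 - 1/d_o1 = 1/7.5 - 1/10 = 0.03333 cm^-1, so d_i1 = 30.000 cm.
Object distance for lens 2: d_o2 = 68.5 - 30.000 = 38.500 cm.
Lens 2: 1/d_i2 = 1/f_2 - 1/d_o2 = 1/(-12.5) - 1/(38.500) = -0.10597 cm^-1, so d_i2 = -9.436 cm.

-9.44 cm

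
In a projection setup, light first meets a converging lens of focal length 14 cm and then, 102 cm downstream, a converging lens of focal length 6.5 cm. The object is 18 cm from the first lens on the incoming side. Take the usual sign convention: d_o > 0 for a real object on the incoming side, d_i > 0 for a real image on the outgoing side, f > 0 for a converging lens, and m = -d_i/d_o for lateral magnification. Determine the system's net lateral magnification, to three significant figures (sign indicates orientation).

First lens: d_i1 = 1/(1/14 - 1/18) = 63.000 cm.
m_1 = -(63.000)/18 = -3.5000.
The intermediate image is 63.000 cm to the right of lens 1, so d_o2 = L - d_i1 = 102 - 63.000 = 39.000 cm.
Second lens: d_i2 = 1/(1/6.5 - 1/(39.000)) = 7.800 cm.
m_2 = -(7.800)/(39.000) = -0.2000.
Overall magnification: m = m_1 m_2 = 0.7000.

0.700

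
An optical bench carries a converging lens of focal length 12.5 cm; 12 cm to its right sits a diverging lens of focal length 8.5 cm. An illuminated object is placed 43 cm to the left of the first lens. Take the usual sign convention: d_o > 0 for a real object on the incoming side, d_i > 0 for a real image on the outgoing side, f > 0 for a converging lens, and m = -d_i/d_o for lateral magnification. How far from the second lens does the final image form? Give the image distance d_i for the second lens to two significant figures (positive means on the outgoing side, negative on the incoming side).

Lens 1: 1/d_i1 = 1/f_1 - 1/d_o1 = 1/12.5 - 1/43 = 0.05674 cm^-1, so d_i1 = 17.623 cm.
Since 17.623 cm > 12 cm, the first image lies past the second lens and serves as a virtual object: d_o2 = L - d_i1 = -5.623 cm.
Lens 2: 1/d_i2 = 1/f_2 - 1/d_o2 = 1/(-8.5) - 1/(-5.623) = 0.06020 cm^-1, so d_i2 = 16.613 cm.

17 cm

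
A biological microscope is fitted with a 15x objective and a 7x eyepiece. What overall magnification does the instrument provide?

The overall magnification of a compound microscope is the product of the objective and eyepiece magnifications:
M = M_obj x M_eye = 15 x 7 = 105.

105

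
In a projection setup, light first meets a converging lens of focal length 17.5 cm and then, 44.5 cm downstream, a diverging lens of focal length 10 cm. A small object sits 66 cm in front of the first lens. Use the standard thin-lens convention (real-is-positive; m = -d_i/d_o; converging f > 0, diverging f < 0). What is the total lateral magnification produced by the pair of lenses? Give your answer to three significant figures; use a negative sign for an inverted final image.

Applying the thin-lens equation to the first lens, 1/17.5 = 1/66 + 1/d_i1, which gives d_i1 = 23.814 cm.
Its lateral magnification is m_1 = -d_i1/d_o1 = -(23.814)/66 = -0.3608.
Object distance for lens 2: d_o2 = 44.5 - 23.814 = 20.686 cm.
Applying the thin-lens equation again with f_2 = -10 cm and d_o2 = 20.686 cm gives d_i2 = -6.741 cm.
m_2 = -(-6.741)/(20.686) = 0.3259.
Overall magnification: m = m_1 m_2 = -0.1176.

-0.118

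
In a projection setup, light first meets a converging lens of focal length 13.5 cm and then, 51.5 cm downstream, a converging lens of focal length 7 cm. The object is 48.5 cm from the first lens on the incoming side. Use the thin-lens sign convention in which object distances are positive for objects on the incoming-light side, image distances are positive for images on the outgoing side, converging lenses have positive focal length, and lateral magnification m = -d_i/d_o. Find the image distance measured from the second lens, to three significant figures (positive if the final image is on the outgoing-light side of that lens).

Applying the thin-lens equation to the first lens, 1/13.5 = 1/48.5 + 1/d_i1, which gives d_i1 = 18.707 cm.
Object distance for lens 2: d_o2 = 51.5 - 18.707 = 32.793 cm.
Applying the thin-lens equation again with f_2 = 7 cm and d_o2 = 32.793 cm gives d_i2 = 8.900 cm.

8.90 cm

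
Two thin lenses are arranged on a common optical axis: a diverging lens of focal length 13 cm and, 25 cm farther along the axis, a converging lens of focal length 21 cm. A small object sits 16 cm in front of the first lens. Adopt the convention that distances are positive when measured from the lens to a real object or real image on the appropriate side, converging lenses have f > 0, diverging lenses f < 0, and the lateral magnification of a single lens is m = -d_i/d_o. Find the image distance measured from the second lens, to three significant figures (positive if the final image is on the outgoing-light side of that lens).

60.5 cm

First lens: d_i1 = 1/(1/(-13) - 1/16) = -7.172 cm.
With d_i1 < 0 the first image is virtual and lies on the object side; the object distance for lens 2 is d_o2 = 25 - (-7.172) = 32.172 cm.
Second lens: d_i2 = 1/(1/21 - 1/(32.172)) = 60.472 cm.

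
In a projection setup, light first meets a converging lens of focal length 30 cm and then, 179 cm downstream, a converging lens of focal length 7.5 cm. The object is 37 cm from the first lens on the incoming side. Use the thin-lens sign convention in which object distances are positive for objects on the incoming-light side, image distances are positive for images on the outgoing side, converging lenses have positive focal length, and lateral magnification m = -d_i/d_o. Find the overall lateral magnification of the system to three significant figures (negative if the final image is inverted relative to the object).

2.49

First lens: d_i1 = 1/(1/30 - 1/37) = 158.571 cm.
m_1 = -(158.571)/37 = -4.2857.
That image sits 20.429 cm in front of the second lens, so d_o2 = 20.429 cm.
Second lens: d_i2 = 1/(1/7.5 - 1/(20.429)) = 11.851 cm.
m_2 = -(11.851)/(20.429) = -0.5801.
Overall magnification: m = m_1 m_2 = 2.4862.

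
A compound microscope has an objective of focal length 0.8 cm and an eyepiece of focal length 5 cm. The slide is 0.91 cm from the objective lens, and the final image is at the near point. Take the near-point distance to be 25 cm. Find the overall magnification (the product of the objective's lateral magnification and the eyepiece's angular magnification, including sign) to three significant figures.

Objective: 1/d_i = 1/f_obj - 1/d_o = 1/0.8 - 1/0.91 = 0.15110 cm^-1, so d_i = 6.618 cm.
m_obj = -d_i/d_o = -6.618/0.91 = -7.273.
Eyepiece angular magnification (image at near point): M_eye = 1 + D/f_e = 1 + 25/5 = 6.000.
Overall M = m_obj x M_eye = (-7.273)(6.000) = -43.64.

-43.6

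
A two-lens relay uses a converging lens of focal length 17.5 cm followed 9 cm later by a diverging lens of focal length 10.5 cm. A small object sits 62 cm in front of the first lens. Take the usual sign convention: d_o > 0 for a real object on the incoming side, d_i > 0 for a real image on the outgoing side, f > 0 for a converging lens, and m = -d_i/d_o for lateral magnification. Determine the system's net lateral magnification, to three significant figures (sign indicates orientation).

0.846

Lens 1: 1/d_i1 = 1/f_1 - 1/d_o1 = 1/17.5 - 1/62 = 0.04101 cm^-1, so d_i1 = 24.382 cm.
m_1 = -(24.382)/62 = -0.3933.
Since 24.382 cm > 9 cm, the first image lies past the second lens and serves as a virtual object: d_o2 = L - d_i1 = -15.382 cm.
Lens 2: 1/d_i2 = 1/f_2 - 1/d_o2 = 1/(-10.5) - 1/(-15.382) = -0.03023 cm^-1, so d_i2 = -33.083 cm.
m_2 = -(-33.083)/(-15.382) = -2.1507.
Total m = m_1 x m_2 = (-0.3933)(-2.1507) = 0.8458.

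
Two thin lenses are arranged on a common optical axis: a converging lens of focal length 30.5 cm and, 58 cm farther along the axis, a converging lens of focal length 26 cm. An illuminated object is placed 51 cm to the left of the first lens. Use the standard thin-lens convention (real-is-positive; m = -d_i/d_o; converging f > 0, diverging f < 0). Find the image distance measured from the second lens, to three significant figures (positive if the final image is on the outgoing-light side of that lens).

Lens 1: 1/d_i1 = 1/f_1 - 1/d_o1 = 1/30.5 - 1/51 = 0.01318 cm^-1, so d_i1 = 75.878 cm.
This image would form 75.878 cm past lens 1, i.e. 17.878 cm beyond lens 2, so it is a virtual object for lens 2: d_o2 = 58 - 75.878 = -17.878 cm.
Lens 2: 1/d_i2 = 1/f_2 - 1/d_o2 = 1/26 - 1/(-17.878) = 0.09440 cm^-1, so d_i2 = 10.594 cm.

10.6 cm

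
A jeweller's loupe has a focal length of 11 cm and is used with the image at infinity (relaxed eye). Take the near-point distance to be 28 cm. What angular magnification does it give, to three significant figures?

M = D/f = 28/11 = 2.545.

2.55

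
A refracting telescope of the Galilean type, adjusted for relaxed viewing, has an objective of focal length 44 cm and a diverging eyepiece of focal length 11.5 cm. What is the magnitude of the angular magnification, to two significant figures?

3.8

|M| = f_obj/|f_eye| = 44/11.5 = 3.826.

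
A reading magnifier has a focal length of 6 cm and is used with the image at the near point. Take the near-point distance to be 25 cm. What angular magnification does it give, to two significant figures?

5.2

M = 1 + D/f = 1 + 25/6 = 5.167.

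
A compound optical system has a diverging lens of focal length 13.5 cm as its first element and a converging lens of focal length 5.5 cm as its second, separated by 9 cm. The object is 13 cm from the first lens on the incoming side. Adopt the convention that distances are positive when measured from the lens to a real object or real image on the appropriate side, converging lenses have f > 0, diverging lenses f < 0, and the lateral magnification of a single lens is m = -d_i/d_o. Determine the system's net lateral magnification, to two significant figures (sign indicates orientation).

Applying the thin-lens equation to the first lens, 1/(-13.5) = 1/13 + 1/d_i1, which gives d_i1 = -6.623 cm.
Its lateral magnification is m_1 = -d_i1/d_o1 = -(-6.623)/13 = 0.5094.
The intermediate image is virtual, 6.623 cm to the left of lens 1, so d_o2 = L - d_i1 = 9 - (-6.623) = 15.623 cm.
Applying the thin-lens equation again with f_2 = 5.5 cm and d_o2 = 15.623 cm gives d_i2 = 8.488 cm.
m_2 = -(8.488)/(15.623) = -0.5433.
Total m = m_1 x m_2 = (0.5094)(-0.5433) = -0.2768.

-0.28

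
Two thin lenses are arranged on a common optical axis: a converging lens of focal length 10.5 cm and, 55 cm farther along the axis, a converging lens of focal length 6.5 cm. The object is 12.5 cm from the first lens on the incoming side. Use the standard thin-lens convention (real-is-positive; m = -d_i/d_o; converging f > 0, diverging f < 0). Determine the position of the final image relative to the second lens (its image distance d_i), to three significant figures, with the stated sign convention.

Applying the thin-lens equation to the first lens, 1/10.5 = 1/12.5 + 1/d_i1, which gives d_i1 = 65.625 cm.
This image would form 65.625 cm past lens 1, i.e. 10.625 cm beyond lens 2, so it is a virtual object for lens 2: d_o2 = 55 - 65.625 = -10.625 cm.
Applying the thin-lens equation again with f_2 = 6.5 cm and d_o2 = -10.625 cm gives d_i2 = 4.033 cm.

4.03 cm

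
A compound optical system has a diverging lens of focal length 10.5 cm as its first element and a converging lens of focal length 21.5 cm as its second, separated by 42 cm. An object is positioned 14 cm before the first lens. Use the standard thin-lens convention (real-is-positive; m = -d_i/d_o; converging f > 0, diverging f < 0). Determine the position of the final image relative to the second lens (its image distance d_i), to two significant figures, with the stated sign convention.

39 cm

First lens: d_i1 = 1/(1/(-10.5) - 1/14) = -6.000 cm.
With d_i1 < 0 the first image is virtual and lies on the object side; the object distance for lens 2 is d_o2 = 42 - (-6.000) = 48.000 cm.
Second lens: d_i2 = 1/(1/21.5 - 1/(48.000)) = 38.943 cm.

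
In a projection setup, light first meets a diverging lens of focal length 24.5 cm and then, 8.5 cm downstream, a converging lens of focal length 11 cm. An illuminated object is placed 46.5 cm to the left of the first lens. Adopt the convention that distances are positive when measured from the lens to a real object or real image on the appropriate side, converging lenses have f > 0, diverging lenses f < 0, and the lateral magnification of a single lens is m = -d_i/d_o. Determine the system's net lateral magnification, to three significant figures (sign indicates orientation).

-0.280

Applying the thin-lens equation to the first lens, 1/(-24.5) = 1/46.5 + 1/d_i1, which gives d_i1 = -16.046 cm.
Its lateral magnification is m_1 = -d_i1/d_o1 = -(-16.046)/46.5 = 0.3451.
With d_i1 < 0 the first image is virtual and lies on the object side; the object distance for lens 2 is d_o2 = 8.5 - (-16.046) = 24.546 cm.
Applying the thin-lens equation again with f_2 = 11 cm and d_o2 = 24.546 cm gives d_i2 = 19.933 cm.
m_2 = -(19.933)/(24.546) = -0.8121.
Total m = m_1 x m_2 = (0.3451)(-0.8121) = -0.2802.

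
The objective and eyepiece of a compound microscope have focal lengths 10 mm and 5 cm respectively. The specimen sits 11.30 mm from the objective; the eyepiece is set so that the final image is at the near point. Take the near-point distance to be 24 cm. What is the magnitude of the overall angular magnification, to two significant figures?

45

Convert to cm: f_obj = 10 mm = 1 cm; d_o = 11.30 mm = 1.13 cm.
Objective: 1/d_i = 1/f_obj - 1/d_o = 1/1 - 1/1.13 = 0.11504 cm^-1, so d_i = 8.692 cm.
m_obj = -d_i/d_o = -8.692/1.13 = -7.692.
Eyepiece angular magnification (image at near point): M_eye = 1 + D/f_e = 1 + 24/5 = 5.800.
Overall M = m_obj x M_eye = (-7.692)(5.800) = -44.62.
|M| = 44.62.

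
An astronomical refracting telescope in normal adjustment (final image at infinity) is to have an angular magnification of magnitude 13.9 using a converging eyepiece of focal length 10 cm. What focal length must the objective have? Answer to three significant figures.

|M| = f_obj/|f_eye|, so f_obj = |M| x |f_eye| = 13.9 x 10 = 139.000 cm.

139 cm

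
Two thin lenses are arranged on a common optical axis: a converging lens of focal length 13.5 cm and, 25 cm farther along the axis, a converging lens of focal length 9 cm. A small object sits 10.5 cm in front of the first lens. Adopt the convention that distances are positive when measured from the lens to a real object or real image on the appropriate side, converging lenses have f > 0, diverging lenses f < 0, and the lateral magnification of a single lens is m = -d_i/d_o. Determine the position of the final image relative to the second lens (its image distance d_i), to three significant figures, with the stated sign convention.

10.3 cm

Applying the thin-lens equation to the first lens, 1/13.5 = 1/10.5 + 1/d_i1, which gives d_i1 = -47.250 cm.
The intermediate image is virtual, 47.250 cm to the left of lens 1, so d_o2 = L - d_i1 = 25 - (-47.250) = 72.250 cm.
Applying the thin-lens equation again with f_2 = 9 cm and d_o2 = 72.250 cm gives d_i2 = 10.281 cm.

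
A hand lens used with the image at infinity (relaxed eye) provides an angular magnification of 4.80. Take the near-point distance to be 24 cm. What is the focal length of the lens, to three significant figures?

For the image at infinity, M = D/f.
f = D/M = 24/4.8 = 5.000 cm.

5.00 cm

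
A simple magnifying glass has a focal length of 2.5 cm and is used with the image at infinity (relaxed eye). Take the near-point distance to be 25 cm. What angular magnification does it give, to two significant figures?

M = D/f = 25/2.5 = 10.000.

10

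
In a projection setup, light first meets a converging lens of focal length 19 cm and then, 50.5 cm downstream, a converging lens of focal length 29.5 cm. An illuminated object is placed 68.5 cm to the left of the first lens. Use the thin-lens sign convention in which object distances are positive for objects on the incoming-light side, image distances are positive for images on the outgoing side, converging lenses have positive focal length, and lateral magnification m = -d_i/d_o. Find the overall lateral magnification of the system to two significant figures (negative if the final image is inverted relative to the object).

-2.1

First lens: d_i1 = 1/(1/19 - 1/68.5) = 26.293 cm.
m_1 = -(26.293)/68.5 = -0.3838.
The intermediate image is 26.293 cm to the right of lens 1, so d_o2 = L - d_i1 = 50.5 - 26.293 = 24.207 cm.
Second lens: d_i2 = 1/(1/29.5 - 1/(24.207)) = -134.917 cm.
m_2 = -(-134.917)/(24.207) = 5.5735.
Total m = m_1 x m_2 = (-0.3838)(5.5735) = -2.1393.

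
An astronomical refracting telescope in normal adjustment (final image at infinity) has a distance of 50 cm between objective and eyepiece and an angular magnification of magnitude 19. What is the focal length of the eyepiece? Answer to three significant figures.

2.50 cm

In normal adjustment the tube length equals f_obj + f_eye and |M| = f_obj/f_eye.
So f_obj = 19 f_eye and 19 f_eye + f_eye = 50 cm, giving f_eye = 50/20 = 2.500 cm and f_obj = 47.500 cm.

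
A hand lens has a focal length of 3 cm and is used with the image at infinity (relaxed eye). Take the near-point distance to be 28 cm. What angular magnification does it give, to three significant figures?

9.33

M = D/f = 28/3 = 9.333.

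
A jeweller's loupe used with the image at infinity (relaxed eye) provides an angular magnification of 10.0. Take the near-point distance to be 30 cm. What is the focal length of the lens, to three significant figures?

For the image at infinity, M = D/f.
f = D/M = 30/10.0 = 3.000 cm.

3.00 cm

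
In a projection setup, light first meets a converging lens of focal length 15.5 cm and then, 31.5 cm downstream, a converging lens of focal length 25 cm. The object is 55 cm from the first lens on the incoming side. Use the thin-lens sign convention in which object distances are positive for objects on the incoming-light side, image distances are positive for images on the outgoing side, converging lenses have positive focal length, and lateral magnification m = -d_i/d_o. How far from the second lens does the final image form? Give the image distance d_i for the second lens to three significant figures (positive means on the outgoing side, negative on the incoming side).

-16.4 cm

Lens 1: 1/d_i1 = 1/f_1 - 1/d_o1 = 1/15.5 - 1/55 = 0.04633 cm^-1, so d_i1 = 21.582 cm.
Object distance for lens 2: d_o2 = 31.5 - 21.582 = 9.918 cm.
Lens 2: 1/d_i2 = 1/f_2 - 1/d_o2 = 1/25 - 1/(9.918) = -0.06083 cm^-1, so d_i2 = -16.439 cm.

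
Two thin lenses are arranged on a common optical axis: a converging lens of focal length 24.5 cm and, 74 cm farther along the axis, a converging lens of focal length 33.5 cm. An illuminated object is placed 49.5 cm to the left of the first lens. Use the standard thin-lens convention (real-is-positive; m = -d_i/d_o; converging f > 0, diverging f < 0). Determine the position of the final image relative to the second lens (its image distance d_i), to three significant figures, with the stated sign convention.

Lens 1: 1/d_i1 = 1/f_1 - 1/d_o1 = 1/24.5 - 1/49.5 = 0.02061 cm^-1, so d_i1 = 48.510 cm.
That image sits 25.490 cm in front of the second lens, so d_o2 = 25.490 cm.
Lens 2: 1/d_i2 = 1/f_2 - 1/d_o2 = 1/33.5 - 1/(25.490) = -0.00938 cm^-1, so d_i2 = -106.606 cm.

-107 cm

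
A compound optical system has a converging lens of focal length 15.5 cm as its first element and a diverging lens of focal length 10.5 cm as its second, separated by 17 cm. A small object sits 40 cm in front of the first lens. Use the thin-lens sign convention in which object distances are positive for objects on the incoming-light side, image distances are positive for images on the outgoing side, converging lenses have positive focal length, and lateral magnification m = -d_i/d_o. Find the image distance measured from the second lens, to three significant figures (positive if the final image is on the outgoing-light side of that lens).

Lens 1: 1/d_i1 = 1/f_1 - 1/d_o1 = 1/15.5 - 1/40 = 0.03952 cm^-1, so d_i1 = 25.306 cm.
Since 25.306 cm > 17 cm, the first image lies past the second lens and serves as a virtual object: d_o2 = L - d_i1 = -8.306 cm.
Lens 2: 1/d_i2 = 1/f_2 - 1/d_o2 = 1/(-10.5) - 1/(-8.306) = 0.02516 cm^-1, so d_i2 = 39.753 cm.

39.8 cm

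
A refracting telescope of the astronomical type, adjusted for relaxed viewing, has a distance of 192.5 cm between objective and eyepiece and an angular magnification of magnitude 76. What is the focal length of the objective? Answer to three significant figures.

In normal adjustment the tube length equals f_obj + f_eye and |M| = f_obj/f_eye.
So f_obj = 76 f_eye and 76 f_eye + f_eye = 192.5 cm, giving f_eye = 192.5/77 = 2.500 cm and f_obj = 190.000 cm.

190 cm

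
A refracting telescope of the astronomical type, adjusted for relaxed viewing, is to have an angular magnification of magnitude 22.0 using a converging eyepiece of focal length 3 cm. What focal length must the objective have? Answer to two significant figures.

|M| = f_obj/|f_eye|, so f_obj = |M| x |f_eye| = 22.0 x 3 = 66.000 cm.

66 cm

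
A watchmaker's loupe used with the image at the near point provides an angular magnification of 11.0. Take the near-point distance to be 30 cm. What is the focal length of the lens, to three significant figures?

3.00 cm

For the image at the near point, M = 1 + D/f.
f = D/(M - 1) = 30/(11.0 - 1) = 3.000 cm.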